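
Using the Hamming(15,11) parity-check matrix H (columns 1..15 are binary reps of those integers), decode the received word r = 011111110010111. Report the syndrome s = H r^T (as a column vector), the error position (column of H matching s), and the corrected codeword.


s = (1, 1, 1, 0)^T, error position = 14, corrected codeword c = 011111110010101

Compute s = H r^T mod 2 one row at a time:
  s_1 = 1 + 0 + 0 + 1 + 0 + 1 + 1 + 1 = 5 ≡ 1 (mod 2).
  s_2 = 1 + 1 + 1 + 1 + 0 + 1 + 1 + 1 = 7 ≡ 1 (mod 2).
  s_3 = 1 + 1 + 1 + 1 + 0 + 1 + 1 + 1 = 7 ≡ 1 (mod 2).
  s_4 = 0 + 1 + 1 + 1 + 0 + 1 + 1 + 1 = 6 ≡ 0 (mod 2).
s = (1, 1, 1, 0)^T — this equals column 14 of H (binary 1110), so error is at position 14.
Correct: flip bit 14 of r = 011111110010111 to get c = 011111110010101.


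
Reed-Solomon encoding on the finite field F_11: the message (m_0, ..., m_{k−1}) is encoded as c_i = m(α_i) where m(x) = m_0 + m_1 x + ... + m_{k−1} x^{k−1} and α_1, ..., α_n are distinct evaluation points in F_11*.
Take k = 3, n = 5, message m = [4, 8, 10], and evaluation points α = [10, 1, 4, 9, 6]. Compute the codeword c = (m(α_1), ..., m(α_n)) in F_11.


c = [6, 0, 9, 6, 5]

Message polynomial: m(x) = 4 + 8·x + 10·x^2 (mod 11).
For each evaluation point α_i, compute m(α_i) mod 11:
  α_1 = 10: Horner steps 10 → 9 → 6, so m(10) = 6.
  α_2 = 1: Horner steps 10 → 7 → 0, so m(1) = 0.
  α_3 = 4: Horner steps 10 → 4 → 9, so m(4) = 9.
  α_4 = 9: Horner steps 10 → 10 → 6, so m(9) = 6.
  α_5 = 6: Horner steps 10 → 2 → 5, so m(6) = 5.
Codeword c = [6, 0, 9, 6, 5] ∈ F_11^5.


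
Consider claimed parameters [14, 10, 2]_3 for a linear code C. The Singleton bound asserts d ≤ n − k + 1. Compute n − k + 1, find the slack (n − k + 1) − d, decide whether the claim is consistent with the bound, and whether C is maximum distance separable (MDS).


Singleton RHS = n − k + 1 = 5, slack = 3, bound satisfied, not MDS.

Singleton bound: d ≤ n − k + 1.
Here n = 14, k = 10, so n − k + 1 = 5.
Given d = 2, check d ≤ 5: YES.
Slack = (n − k + 1) − d = 3.
The code is NOT MDS (slack = 3 > 0).
Description: the claimed parameters are [14, 10, 2]_3; such a code would be non-MDS.


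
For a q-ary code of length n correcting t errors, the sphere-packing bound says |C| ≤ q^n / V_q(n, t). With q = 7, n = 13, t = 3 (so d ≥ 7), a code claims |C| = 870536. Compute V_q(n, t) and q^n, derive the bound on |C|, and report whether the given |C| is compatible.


V_q(n, t) = 64663, q^n = 96889010407, Hamming bound = 1498368, |C| = 870536 ≤ bound (satisfied).

Step 1: Compute V_q(n, t) = Σ_{j=0}^3 C(n, j) (q−1)^j.
  j = 0: C(13,0)·(6)^0 = 1·1 = 1.
  j = 1: C(13,1)·(6)^1 = 13·6 = 78.
  j = 2: C(13,2)·(6)^2 = 78·36 = 2808.
  j = 3: C(13,3)·(6)^3 = 286·216 = 61776.
  V_q(n, t) = 1 + 78 + 2808 + 61776 = 64663.
Step 2: q^n = 7^13 = 96889010407.
Step 3: Hamming bound ⌊q^n / V_q(n,t)⌋ = ⌊96889010407/64663⌋ = 1498368.
Step 4: Compare |C| = 870536 to 1498368: satisfied.
The claimed |C| lies below the Hamming bound.


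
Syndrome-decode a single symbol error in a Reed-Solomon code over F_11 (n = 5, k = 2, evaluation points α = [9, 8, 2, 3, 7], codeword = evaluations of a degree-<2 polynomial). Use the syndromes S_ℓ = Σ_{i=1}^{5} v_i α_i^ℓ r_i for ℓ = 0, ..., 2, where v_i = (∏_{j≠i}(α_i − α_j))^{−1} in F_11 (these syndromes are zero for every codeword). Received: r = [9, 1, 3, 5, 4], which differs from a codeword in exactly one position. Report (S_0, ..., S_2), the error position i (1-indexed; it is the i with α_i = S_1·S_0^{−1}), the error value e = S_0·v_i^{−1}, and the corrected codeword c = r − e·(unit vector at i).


S = (6, 1, 2), error at position 3, error magnitude e = 6, c = [9, 1, 8, 5, 4].

Step 1: column multipliers v_i = (∏_{j≠i}(α_i − α_j))^{−1} mod 11.
  i = 1 (α = 9): (9−8)(9−2)(9−3)(9−7) = 1·7·6·2 = 84 ≡ 7, so v_1 = 7^{−1} = 8 (mod 11).
  i = 2 (α = 8): (8−9)(8−2)(8−3)(8−7) = (−1)·6·5·1 = −30 ≡ 3, so v_2 = 3^{−1} = 4 (mod 11).
  i = 3 (α = 2): (2−9)(2−8)(2−3)(2−7) = (−7)·(−6)·(−1)·(−5) = 210 ≡ 1, so v_3 = 1^{−1} = 1 (mod 11).
  i = 4 (α = 3): (3−9)(3−8)(3−2)(3−7) = (−6)·(−5)·1·(−4) = −120 ≡ 1, so v_4 = 1^{−1} = 1 (mod 11).
  i = 5 (α = 7): (7−9)(7−8)(7−2)(7−3) = (−2)·(−1)·5·4 = 40 ≡ 7, so v_5 = 7^{−1} = 8 (mod 11).
  v = [8, 4, 1, 1, 8].
Step 2: syndromes of r = [9, 1, 3, 5, 4] (all sums mod 11).
  S_0 = Σ v_i r_i = 8·9 + 4·1 + 1·3 + 1·5 + 8·4 = 116 ≡ 6.
  S_1 = Σ v_i α_i r_i = 8·9·9 + 4·8·1 + 1·2·3 + 1·3·5 + 8·7·4 = 925 ≡ 1.
  α_i^2 mod 11 = [4, 9, 4, 9, 5].
  S_2 = Σ v_i α_i^2 r_i = 8·4·9 + 4·9·1 + 1·4·3 + 1·9·5 + 8·5·4 = 541 ≡ 2.
  S = (6, 1, 2) ≠ 0, so r is not a codeword (an error is present).
Step 3: locate the error. For a single error e at position i, S_ℓ = v_i·e·α_i^ℓ, so α_err = S_1/S_0.
  S_0^{−1} = 6^{−1} = 2 (mod 11), so α_err = 1·2 = 2 ≡ 2 = α_3. Error position i = 3.
  Consistency check: S_2/S_1 = 2·1 = 2 ≡ 2 = α_err ✓ (single-error assumption holds).
Step 4: error magnitude e = S_0/v_3 = S_0·∏_{j≠3}(α_3 − α_j) = 6·1 = 6 ≡ 6 (mod 11).
Step 5: correct position 3: c_3 = r_3 − e = 3 − 6 ≡ 8 (mod 11). Hence c = [9, 1, 8, 5, 4].
  Check: interpolating c through the α_i gives m(x) = 3 + 8·x (degree < 2) with m(α_i) = c_i for every i, so c is indeed a codeword.


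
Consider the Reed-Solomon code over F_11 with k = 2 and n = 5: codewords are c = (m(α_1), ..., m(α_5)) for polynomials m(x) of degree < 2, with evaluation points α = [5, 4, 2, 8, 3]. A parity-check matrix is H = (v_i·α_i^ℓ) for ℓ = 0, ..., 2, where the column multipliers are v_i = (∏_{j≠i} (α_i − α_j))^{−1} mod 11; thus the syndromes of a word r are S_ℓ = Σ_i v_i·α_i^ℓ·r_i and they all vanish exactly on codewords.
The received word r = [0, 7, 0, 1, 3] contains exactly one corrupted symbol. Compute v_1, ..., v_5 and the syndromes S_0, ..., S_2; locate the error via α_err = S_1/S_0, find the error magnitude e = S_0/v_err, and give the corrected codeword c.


S = (4, 8, 5), error at position 3, error magnitude e = 1, c = [0, 7, 10, 1, 3].

Step 1: column multipliers v_i = (∏_{j≠i}(α_i − α_j))^{−1} mod 11.
  i = 1 (α = 5): (5−4)(5−2)(5−8)(5−3) = 1·3·(−3)·2 = −18 ≡ 4, so v_1 = 4^{−1} = 3 (mod 11).
  i = 2 (α = 4): (4−5)(4−2)(4−8)(4−3) = (−1)·2·(−4)·1 = 8 ≡ 8, so v_2 = 8^{−1} = 7 (mod 11).
  i = 3 (α = 2): (2−5)(2−4)(2−8)(2−3) = (−3)·(−2)·(−6)·(−1) = 36 ≡ 3, so v_3 = 3^{−1} = 4 (mod 11).
  i = 4 (α = 8): (8−5)(8−4)(8−2)(8−3) = 3·4·6·5 = 360 ≡ 8, so v_4 = 8^{−1} = 7 (mod 11).
  i = 5 (α = 3): (3−5)(3−4)(3−2)(3−8) = (−2)·(−1)·1·(−5) = −10 ≡ 1, so v_5 = 1^{−1} = 1 (mod 11).
  v = [3, 7, 4, 7, 1].
Step 2: syndromes of r = [0, 7, 0, 1, 3] (all sums mod 11).
  S_0 = Σ v_i r_i = 3·0 + 7·7 + 4·0 + 7·1 + 1·3 = 59 ≡ 4.
  S_1 = Σ v_i α_i r_i = 3·5·0 + 7·4·7 + 4·2·0 + 7·8·1 + 1·3·3 = 261 ≡ 8.
  α_i^2 mod 11 = [3, 5, 4, 9, 9].
  S_2 = Σ v_i α_i^2 r_i = 3·3·0 + 7·5·7 + 4·4·0 + 7·9·1 + 1·9·3 = 335 ≡ 5.
  S = (4, 8, 5) ≠ 0, so r is not a codeword (an error is present).
Step 3: locate the error. For a single error e at position i, S_ℓ = v_i·e·α_i^ℓ, so α_err = S_1/S_0.
  S_0^{−1} = 4^{−1} = 3 (mod 11), so α_err = 8·3 = 24 ≡ 2 = α_3. Error position i = 3.
  Consistency check: S_2/S_1 = 5·7 = 35 ≡ 2 = α_err ✓ (single-error assumption holds).
Step 4: error magnitude e = S_0/v_3 = S_0·∏_{j≠3}(α_3 − α_j) = 4·3 = 12 ≡ 1 (mod 11).
Step 5: correct position 3: c_3 = r_3 − e = 0 − 1 ≡ 10 (mod 11). Hence c = [0, 7, 10, 1, 3].
  Check: interpolating c through the α_i gives m(x) = 2 + 4·x (degree < 2) with m(α_i) = c_i for every i, so c is indeed a codeword.


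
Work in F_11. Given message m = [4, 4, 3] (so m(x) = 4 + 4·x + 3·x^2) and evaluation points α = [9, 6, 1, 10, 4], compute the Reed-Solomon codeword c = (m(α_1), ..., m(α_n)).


c = [8, 4, 0, 3, 2]

Message polynomial: m(x) = 4 + 4·x + 3·x^2 (mod 11).
For each evaluation point α_i, compute m(α_i) mod 11:
  α_1 = 9: Horner steps 3 → 9 → 8, so m(9) = 8.
  α_2 = 6: Horner steps 3 → 0 → 4, so m(6) = 4.
  α_3 = 1: Horner steps 3 → 7 → 0, so m(1) = 0.
  α_4 = 10: Horner steps 3 → 1 → 3, so m(10) = 3.
  α_5 = 4: Horner steps 3 → 5 → 2, so m(4) = 2.
Codeword c = [8, 4, 0, 3, 2] ∈ F_11^5.


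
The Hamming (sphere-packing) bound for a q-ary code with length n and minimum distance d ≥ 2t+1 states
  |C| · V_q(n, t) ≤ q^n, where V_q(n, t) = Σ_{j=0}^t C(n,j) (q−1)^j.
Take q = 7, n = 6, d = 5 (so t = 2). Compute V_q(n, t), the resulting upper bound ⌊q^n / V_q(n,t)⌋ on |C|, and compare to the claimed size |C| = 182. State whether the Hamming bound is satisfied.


V_q(n, t) = 577, q^n = 117649, Hamming bound = 203, |C| = 182 ≤ bound (satisfied).

Step 1: Compute V_q(n, t) = Σ_{j=0}^2 C(n, j) (q−1)^j.
  j = 0: C(6,0)·(6)^0 = 1·1 = 1.
  j = 1: C(6,1)·(6)^1 = 6·6 = 36.
  j = 2: C(6,2)·(6)^2 = 15·36 = 540.
  V_q(n, t) = 1 + 36 + 540 = 577.
Step 2: q^n = 7^6 = 117649.
Step 3: Hamming bound ⌊q^n / V_q(n,t)⌋ = ⌊117649/577⌋ = 203.
Step 4: Compare |C| = 182 to 203: satisfied.
The claimed |C| lies below the Hamming bound.


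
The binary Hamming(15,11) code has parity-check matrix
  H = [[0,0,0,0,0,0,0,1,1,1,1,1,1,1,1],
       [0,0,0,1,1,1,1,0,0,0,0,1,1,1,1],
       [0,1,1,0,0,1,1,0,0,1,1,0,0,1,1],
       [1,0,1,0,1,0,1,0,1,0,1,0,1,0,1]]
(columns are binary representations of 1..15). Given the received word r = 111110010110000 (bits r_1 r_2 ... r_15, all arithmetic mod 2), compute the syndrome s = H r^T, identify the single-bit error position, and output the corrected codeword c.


s = (1, 0, 0, 0)^T, error position = 8, corrected codeword c = 111110000110000

Compute s = H r^T mod 2 one row at a time:
  s_1 = 1 + 0 + 1 + 1 + 0 + 0 + 0 + 0 = 3 ≡ 1 (mod 2).
  s_2 = 1 + 1 + 0 + 0 + 0 + 0 + 0 + 0 = 2 ≡ 0 (mod 2).
  s_3 = 1 + 1 + 0 + 0 + 1 + 1 + 0 + 0 = 4 ≡ 0 (mod 2).
  s_4 = 1 + 1 + 1 + 0 + 0 + 1 + 0 + 0 = 4 ≡ 0 (mod 2).
s = (1, 0, 0, 0)^T — this equals column 8 of H (binary 1000), so error is at position 8.
Correct: flip bit 8 of r = 111110010110000 to get c = 111110000110000.


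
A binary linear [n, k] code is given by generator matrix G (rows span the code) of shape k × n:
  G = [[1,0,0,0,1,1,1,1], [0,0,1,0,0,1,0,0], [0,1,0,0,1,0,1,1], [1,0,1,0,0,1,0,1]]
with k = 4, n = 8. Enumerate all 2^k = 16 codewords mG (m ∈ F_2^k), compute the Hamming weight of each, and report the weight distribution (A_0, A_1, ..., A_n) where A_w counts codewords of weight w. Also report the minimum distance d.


Weight distribution: A_0 = 1, A_2 = 2, A_3 = 6, A_4 = 3, A_5 = 2, A_6 = 2. Minimum distance d = 2.

Enumerate all 2^4 = 16 messages m ∈ F_2^4.
For each, compute codeword c = mG in F_2^8, then tally its weight.
  m = 0000 → c = 00000000, weight = 0.
  m = 1000 → c = 10001111, weight = 5.
  m = 0100 → c = 00100100, weight = 2.
  m = 1100 → c = 10101011, weight = 5.
  m = 0010 → c = 01001011, weight = 4.
  m = 1010 → c = 11000100, weight = 3.
  m = 0110 → c = 01101111, weight = 6.
  m = 1110 → c = 11100000, weight = 3.
  m = 0001 → c = 10100101, weight = 4.
  m = 1001 → c = 00101010, weight = 3.
  m = 0101 → c = 10000001, weight = 2.
  m = 1101 → c = 00001110, weight = 3.
  m = 0011 → c = 11101110, weight = 6.
  m = 1011 → c = 01100001, weight = 3.
  m = 0111 → c = 11001010, weight = 4.
  m = 1111 → c = 01000101, weight = 3.
Tally weights:
  weight 0: 1 codewords.
  weight 2: 2 codewords.
  weight 3: 6 codewords.
  weight 4: 3 codewords.
  weight 5: 2 codewords.
  weight 6: 2 codewords.
Minimum distance d = smallest w > 0 with A_w > 0 = 2.
Sanity: Σ A_w = 16 = 2^4 = 16 ✓.


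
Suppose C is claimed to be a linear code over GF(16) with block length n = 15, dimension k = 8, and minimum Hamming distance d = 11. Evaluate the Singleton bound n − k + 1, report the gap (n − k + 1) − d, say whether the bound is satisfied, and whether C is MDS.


Singleton RHS = n − k + 1 = 8, slack = -3, bound violated (no such code; not MDS).

Singleton bound: d ≤ n − k + 1.
Here n = 15, k = 8, so n − k + 1 = 8.
Given d = 11, check d ≤ 8: NO.
Slack = (n − k + 1) − d = -3.
The slack is negative: d = 11 exceeds n − k + 1 = 8 by 3, so the Singleton bound is violated and no linear [15, 8, 11]_16 code can exist. In particular it is not MDS (MDS requires d = n − k + 1 exactly).
Description: the claimed parameters are [15, 8, 11]_16; such a code would be impossible (violates the Singleton bound).


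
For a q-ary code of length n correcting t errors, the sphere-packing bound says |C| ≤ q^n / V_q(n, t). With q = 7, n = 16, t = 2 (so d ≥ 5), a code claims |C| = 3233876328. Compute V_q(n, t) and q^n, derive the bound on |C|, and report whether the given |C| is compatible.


V_q(n, t) = 4417, q^n = 33232930569601, Hamming bound = 7523869270, |C| = 3233876328 ≤ bound (satisfied).

Step 1: Compute V_q(n, t) = Σ_{j=0}^2 C(n, j) (q−1)^j.
  j = 0: C(16,0)·(6)^0 = 1·1 = 1.
  j = 1: C(16,1)·(6)^1 = 16·6 = 96.
  j = 2: C(16,2)·(6)^2 = 120·36 = 4320.
  V_q(n, t) = 1 + 96 + 4320 = 4417.
Step 2: q^n = 7^16 = 33232930569601.
Step 3: Hamming bound ⌊q^n / V_q(n,t)⌋ = ⌊33232930569601/4417⌋ = 7523869270.
Step 4: Compare |C| = 3233876328 to 7523869270: satisfied.
The claimed |C| lies below the Hamming bound.


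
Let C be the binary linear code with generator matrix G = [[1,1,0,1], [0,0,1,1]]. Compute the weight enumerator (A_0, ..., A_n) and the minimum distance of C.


Weight distribution: A_0 = 1, A_2 = 1, A_3 = 2. Minimum distance d = 2.

Enumerate all 2^2 = 4 messages m ∈ F_2^2.
For each, compute codeword c = mG in F_2^4, then tally its weight.
  m = 00 → c = 0000, weight = 0.
  m = 10 → c = 1101, weight = 3.
  m = 01 → c = 0011, weight = 2.
  m = 11 → c = 1110, weight = 3.
Tally weights:
  weight 0: 1 codewords.
  weight 2: 1 codewords.
  weight 3: 2 codewords.
Minimum distance d = smallest w > 0 with A_w > 0 = 2.
Sanity: Σ A_w = 4 = 2^2 = 4 ✓.


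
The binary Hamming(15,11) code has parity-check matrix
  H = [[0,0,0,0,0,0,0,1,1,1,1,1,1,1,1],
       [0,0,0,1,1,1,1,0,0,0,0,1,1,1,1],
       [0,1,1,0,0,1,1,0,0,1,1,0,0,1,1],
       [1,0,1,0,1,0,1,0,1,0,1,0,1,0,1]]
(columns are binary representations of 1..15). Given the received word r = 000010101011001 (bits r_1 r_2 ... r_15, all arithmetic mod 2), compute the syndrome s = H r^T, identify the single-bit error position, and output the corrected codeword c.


s = (0, 0, 1, 1)^T, error position = 3, corrected codeword c = 001010101011001

Compute s = H r^T mod 2 one row at a time:
  s_1 = 0 + 1 + 0 + 1 + 1 + 0 + 0 + 1 = 4 ≡ 0 (mod 2).
  s_2 = 0 + 1 + 0 + 1 + 1 + 0 + 0 + 1 = 4 ≡ 0 (mod 2).
  s_3 = 0 + 0 + 0 + 1 + 0 + 1 + 0 + 1 = 3 ≡ 1 (mod 2).
  s_4 = 0 + 0 + 1 + 1 + 1 + 1 + 0 + 1 = 5 ≡ 1 (mod 2).
s = (0, 0, 1, 1)^T — this equals column 3 of H (binary 0011), so error is at position 3.
Correct: flip bit 3 of r = 000010101011001 to get c = 001010101011001.


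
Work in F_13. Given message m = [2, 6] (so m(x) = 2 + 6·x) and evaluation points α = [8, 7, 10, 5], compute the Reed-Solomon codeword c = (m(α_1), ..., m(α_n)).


c = [11, 5, 10, 6]

Message polynomial: m(x) = 2 + 6·x (mod 13).
For each evaluation point α_i, compute m(α_i) mod 13:
  α_1 = 8: Horner steps 6 → 11, so m(8) = 11.
  α_2 = 7: Horner steps 6 → 5, so m(7) = 5.
  α_3 = 10: Horner steps 6 → 10, so m(10) = 10.
  α_4 = 5: Horner steps 6 → 6, so m(5) = 6.
Codeword c = [11, 5, 10, 6] ∈ F_13^4.


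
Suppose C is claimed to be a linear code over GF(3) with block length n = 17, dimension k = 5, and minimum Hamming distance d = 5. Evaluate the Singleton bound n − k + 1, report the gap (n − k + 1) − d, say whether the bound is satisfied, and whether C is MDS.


Singleton RHS = n − k + 1 = 13, slack = 8, bound satisfied, not MDS.

Singleton bound: d ≤ n − k + 1.
Here n = 17, k = 5, so n − k + 1 = 13.
Given d = 5, check d ≤ 13: YES.
Slack = (n − k + 1) − d = 8.
The code is NOT MDS (slack = 8 > 0).
Description: the claimed parameters are [17, 5, 5]_3; such a code would be non-MDS.


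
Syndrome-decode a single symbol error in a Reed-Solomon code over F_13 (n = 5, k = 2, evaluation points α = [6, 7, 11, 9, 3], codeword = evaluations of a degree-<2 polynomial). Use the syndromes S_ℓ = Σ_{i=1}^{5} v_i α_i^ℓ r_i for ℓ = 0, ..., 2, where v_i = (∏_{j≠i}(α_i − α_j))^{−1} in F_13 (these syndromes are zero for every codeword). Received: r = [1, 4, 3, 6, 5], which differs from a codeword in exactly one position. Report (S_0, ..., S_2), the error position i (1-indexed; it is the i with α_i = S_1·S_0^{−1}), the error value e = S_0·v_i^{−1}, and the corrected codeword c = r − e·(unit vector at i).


S = (8, 7, 11), error at position 4, error magnitude e = 9, c = [1, 4, 3, 10, 5].

Step 1: column multipliers v_i = (∏_{j≠i}(α_i − α_j))^{−1} mod 13.
  i = 1 (α = 6): (6−7)(6−11)(6−9)(6−3) = (−1)·(−5)·(−3)·3 = −45 ≡ 7, so v_1 = 7^{−1} = 2 (mod 13).
  i = 2 (α = 7): (7−6)(7−11)(7−9)(7−3) = 1·(−4)·(−2)·4 = 32 ≡ 6, so v_2 = 6^{−1} = 11 (mod 13).
  i = 3 (α = 11): (11−6)(11−7)(11−9)(11−3) = 5·4·2·8 = 320 ≡ 8, so v_3 = 8^{−1} = 5 (mod 13).
  i = 4 (α = 9): (9−6)(9−7)(9−11)(9−3) = 3·2·(−2)·6 = −72 ≡ 6, so v_4 = 6^{−1} = 11 (mod 13).
  i = 5 (α = 3): (3−6)(3−7)(3−11)(3−9) = (−3)·(−4)·(−8)·(−6) = 576 ≡ 4, so v_5 = 4^{−1} = 10 (mod 13).
  v = [2, 11, 5, 11, 10].
Step 2: syndromes of r = [1, 4, 3, 6, 5] (all sums mod 13).
  S_0 = Σ v_i r_i = 2·1 + 11·4 + 5·3 + 11·6 + 10·5 = 177 ≡ 8.
  S_1 = Σ v_i α_i r_i = 2·6·1 + 11·7·4 + 5·11·3 + 11·9·6 + 10·3·5 = 1229 ≡ 7.
  α_i^2 mod 13 = [10, 10, 4, 3, 9].
  S_2 = Σ v_i α_i^2 r_i = 2·10·1 + 11·10·4 + 5·4·3 + 11·3·6 + 10·9·5 = 1168 ≡ 11.
  S = (8, 7, 11) ≠ 0, so r is not a codeword (an error is present).
Step 3: locate the error. For a single error e at position i, S_ℓ = v_i·e·α_i^ℓ, so α_err = S_1/S_0.
  S_0^{−1} = 8^{−1} = 5 (mod 13), so α_err = 7·5 = 35 ≡ 9 = α_4. Error position i = 4.
  Consistency check: S_2/S_1 = 11·2 = 22 ≡ 9 = α_err ✓ (single-error assumption holds).
Step 4: error magnitude e = S_0/v_4 = S_0·∏_{j≠4}(α_4 − α_j) = 8·6 = 48 ≡ 9 (mod 13).
Step 5: correct position 4: c_4 = r_4 − e = 6 − 9 ≡ 10 (mod 13). Hence c = [1, 4, 3, 10, 5].
  Check: interpolating c through the α_i gives m(x) = 9 + 3·x (degree < 2) with m(α_i) = c_i for every i, so c is indeed a codeword.


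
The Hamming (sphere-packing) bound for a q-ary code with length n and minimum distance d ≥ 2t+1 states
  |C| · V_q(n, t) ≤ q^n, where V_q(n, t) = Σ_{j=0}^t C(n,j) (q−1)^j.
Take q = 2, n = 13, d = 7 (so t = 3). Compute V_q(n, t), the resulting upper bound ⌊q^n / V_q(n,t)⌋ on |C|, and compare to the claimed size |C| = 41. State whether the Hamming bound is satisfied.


V_q(n, t) = 378, q^n = 8192, Hamming bound = 21, |C| = 41 > bound (violated).

Step 1: Compute V_q(n, t) = Σ_{j=0}^3 C(n, j) (q−1)^j.
  j = 0: C(13,0)·(1)^0 = 1·1 = 1.
  j = 1: C(13,1)·(1)^1 = 13·1 = 13.
  j = 2: C(13,2)·(1)^2 = 78·1 = 78.
  j = 3: C(13,3)·(1)^3 = 286·1 = 286.
  V_q(n, t) = 1 + 13 + 78 + 286 = 378.
Step 2: q^n = 2^13 = 8192.
Step 3: Hamming bound ⌊q^n / V_q(n,t)⌋ = ⌊8192/378⌋ = 21.
Step 4: Compare |C| = 41 to 21: violated.
The claimed |C| lies above the Hamming bound, so no 2-ary code of length 13 with d ≥ 7 can have 41 codewords.


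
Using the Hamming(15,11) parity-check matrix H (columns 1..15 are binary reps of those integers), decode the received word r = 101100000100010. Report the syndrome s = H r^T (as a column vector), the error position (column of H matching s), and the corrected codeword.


s = (0, 0, 1, 0)^T, error position = 2, corrected codeword c = 111100000100010

Compute s = H r^T mod 2 one row at a time:
  s_1 = 0 + 0 + 1 + 0 + 0 + 0 + 1 + 0 = 2 ≡ 0 (mod 2).
  s_2 = 1 + 0 + 0 + 0 + 0 + 0 + 1 + 0 = 2 ≡ 0 (mod 2).
  s_3 = 0 + 1 + 0 + 0 + 1 + 0 + 1 + 0 = 3 ≡ 1 (mod 2).
  s_4 = 1 + 1 + 0 + 0 + 0 + 0 + 0 + 0 = 2 ≡ 0 (mod 2).
s = (0, 0, 1, 0)^T — this equals column 2 of H (binary 0010), so error is at position 2.
Correct: flip bit 2 of r = 101100000100010 to get c = 111100000100010.


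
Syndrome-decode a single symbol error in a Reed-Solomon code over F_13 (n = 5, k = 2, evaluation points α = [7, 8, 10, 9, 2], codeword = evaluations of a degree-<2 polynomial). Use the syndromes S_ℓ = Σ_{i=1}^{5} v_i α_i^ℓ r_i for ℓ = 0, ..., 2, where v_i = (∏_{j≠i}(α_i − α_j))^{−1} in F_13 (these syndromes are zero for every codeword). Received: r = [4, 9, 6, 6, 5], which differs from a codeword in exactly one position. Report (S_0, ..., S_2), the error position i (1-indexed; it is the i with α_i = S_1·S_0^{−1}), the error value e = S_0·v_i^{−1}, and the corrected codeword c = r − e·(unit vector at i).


S = (8, 7, 11), error at position 4, error magnitude e = 5, c = [4, 9, 6, 1, 5].

Step 1: column multipliers v_i = (∏_{j≠i}(α_i − α_j))^{−1} mod 13.
  i = 1 (α = 7): (7−8)(7−10)(7−9)(7−2) = (−1)·(−3)·(−2)·5 = −30 ≡ 9, so v_1 = 9^{−1} = 3 (mod 13).
  i = 2 (α = 8): (8−7)(8−10)(8−9)(8−2) = 1·(−2)·(−1)·6 = 12 ≡ 12, so v_2 = 12^{−1} = 12 (mod 13).
  i = 3 (α = 10): (10−7)(10−8)(10−9)(10−2) = 3·2·1·8 = 48 ≡ 9, so v_3 = 9^{−1} = 3 (mod 13).
  i = 4 (α = 9): (9−7)(9−8)(9−10)(9−2) = 2·1·(−1)·7 = −14 ≡ 12, so v_4 = 12^{−1} = 12 (mod 13).
  i = 5 (α = 2): (2−7)(2−8)(2−10)(2−9) = (−5)·(−6)·(−8)·(−7) = 1680 ≡ 3, so v_5 = 3^{−1} = 9 (mod 13).
  v = [3, 12, 3, 12, 9].
Step 2: syndromes of r = [4, 9, 6, 6, 5] (all sums mod 13).
  S_0 = Σ v_i r_i = 3·4 + 12·9 + 3·6 + 12·6 + 9·5 = 255 ≡ 8.
  S_1 = Σ v_i α_i r_i = 3·7·4 + 12·8·9 + 3·10·6 + 12·9·6 + 9·2·5 = 1866 ≡ 7.
  α_i^2 mod 13 = [10, 12, 9, 3, 4].
  S_2 = Σ v_i α_i^2 r_i = 3·10·4 + 12·12·9 + 3·9·6 + 12·3·6 + 9·4·5 = 1974 ≡ 11.
  S = (8, 7, 11) ≠ 0, so r is not a codeword (an error is present).
Step 3: locate the error. For a single error e at position i, S_ℓ = v_i·e·α_i^ℓ, so α_err = S_1/S_0.
  S_0^{−1} = 8^{−1} = 5 (mod 13), so α_err = 7·5 = 35 ≡ 9 = α_4. Error position i = 4.
  Consistency check: S_2/S_1 = 11·2 = 22 ≡ 9 = α_err ✓ (single-error assumption holds).
Step 4: error magnitude e = S_0/v_4 = S_0·∏_{j≠4}(α_4 − α_j) = 8·12 = 96 ≡ 5 (mod 13).
Step 5: correct position 4: c_4 = r_4 − e = 6 − 5 ≡ 1 (mod 13). Hence c = [4, 9, 6, 1, 5].
  Check: interpolating c through the α_i gives m(x) = 8 + 5·x (degree < 2) with m(α_i) = c_i for every i, so c is indeed a codeword.


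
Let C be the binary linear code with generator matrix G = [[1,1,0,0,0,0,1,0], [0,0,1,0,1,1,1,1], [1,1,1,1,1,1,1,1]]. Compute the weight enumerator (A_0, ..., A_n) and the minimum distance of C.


Weight distribution: A_0 = 1, A_2 = 1, A_3 = 2, A_5 = 2, A_6 = 1, A_8 = 1. Minimum distance d = 2.

Enumerate all 2^3 = 8 messages m ∈ F_2^3.
For each, compute codeword c = mG in F_2^8, then tally its weight.
  m = 000 → c = 00000000, weight = 0.
  m = 100 → c = 11000010, weight = 3.
  m = 010 → c = 00101111, weight = 5.
  m = 110 → c = 11101101, weight = 6.
  m = 001 → c = 11111111, weight = 8.
  m = 101 → c = 00111101, weight = 5.
  m = 011 → c = 11010000, weight = 3.
  m = 111 → c = 00010010, weight = 2.
Tally weights:
  weight 0: 1 codewords.
  weight 2: 1 codewords.
  weight 3: 2 codewords.
  weight 5: 2 codewords.
  weight 6: 1 codewords.
  weight 8: 1 codewords.
Minimum distance d = smallest w > 0 with A_w > 0 = 2.
Sanity: Σ A_w = 8 = 2^3 = 8 ✓.


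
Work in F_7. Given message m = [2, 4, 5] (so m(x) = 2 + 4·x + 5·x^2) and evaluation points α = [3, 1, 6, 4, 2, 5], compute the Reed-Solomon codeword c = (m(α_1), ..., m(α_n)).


c = [3, 4, 3, 0, 2, 0]

Message polynomial: m(x) = 2 + 4·x + 5·x^2 (mod 7).
For each evaluation point α_i, compute m(α_i) mod 7:
  α_1 = 3: Horner steps 5 → 5 → 3, so m(3) = 3.
  α_2 = 1: Horner steps 5 → 2 → 4, so m(1) = 4.
  α_3 = 6: Horner steps 5 → 6 → 3, so m(6) = 3.
  α_4 = 4: Horner steps 5 → 3 → 0, so m(4) = 0.
  α_5 = 2: Horner steps 5 → 0 → 2, so m(2) = 2.
  α_6 = 5: Horner steps 5 → 1 → 0, so m(5) = 0.
Codeword c = [3, 4, 3, 0, 2, 0] ∈ F_7^6.


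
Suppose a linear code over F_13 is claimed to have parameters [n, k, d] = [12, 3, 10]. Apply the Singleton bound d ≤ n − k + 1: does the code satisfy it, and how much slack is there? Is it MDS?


Singleton RHS = n − k + 1 = 10, slack = 0, bound satisfied, MDS.

Singleton bound: d ≤ n − k + 1.
Here n = 12, k = 3, so n − k + 1 = 10.
Given d = 10, check d ≤ 10: YES.
Slack = (n − k + 1) − d = 0.
The code is MDS (slack = 0).
Description: the claimed parameters are [12, 3, 10]_13; such a code would be MDS (meets Singleton bound).


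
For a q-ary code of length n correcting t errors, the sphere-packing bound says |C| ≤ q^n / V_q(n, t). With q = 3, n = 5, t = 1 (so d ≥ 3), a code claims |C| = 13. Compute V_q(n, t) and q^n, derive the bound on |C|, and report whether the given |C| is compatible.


V_q(n, t) = 11, q^n = 243, Hamming bound = 22, |C| = 13 ≤ bound (satisfied).

Step 1: Compute V_q(n, t) = Σ_{j=0}^1 C(n, j) (q−1)^j.
  j = 0: C(5,0)·(2)^0 = 1·1 = 1.
  j = 1: C(5,1)·(2)^1 = 5·2 = 10.
  V_q(n, t) = 1 + 10 = 11.
Step 2: q^n = 3^5 = 243.
Step 3: Hamming bound ⌊q^n / V_q(n,t)⌋ = ⌊243/11⌋ = 22.
Step 4: Compare |C| = 13 to 22: satisfied.
The claimed |C| lies below the Hamming bound.


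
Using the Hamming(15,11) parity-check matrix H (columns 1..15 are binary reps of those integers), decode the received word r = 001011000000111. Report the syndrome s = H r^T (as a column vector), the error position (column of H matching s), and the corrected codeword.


s = (1, 1, 0, 0)^T, error position = 12, corrected codeword c = 001011000001111

Compute s = H r^T mod 2 one row at a time:
  s_1 = 0 + 0 + 0 + 0 + 0 + 1 + 1 + 1 = 3 ≡ 1 (mod 2).
  s_2 = 0 + 1 + 1 + 0 + 0 + 1 + 1 + 1 = 5 ≡ 1 (mod 2).
  s_3 = 0 + 1 + 1 + 0 + 0 + 0 + 1 + 1 = 4 ≡ 0 (mod 2).
  s_4 = 0 + 1 + 1 + 0 + 0 + 0 + 1 + 1 = 4 ≡ 0 (mod 2).
s = (1, 1, 0, 0)^T — this equals column 12 of H (binary 1100), so error is at position 12.
Correct: flip bit 12 of r = 001011000000111 to get c = 001011000001111.


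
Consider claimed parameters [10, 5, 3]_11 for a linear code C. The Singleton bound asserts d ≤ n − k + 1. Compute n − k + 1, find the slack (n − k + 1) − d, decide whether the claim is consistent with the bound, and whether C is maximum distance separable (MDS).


Singleton RHS = n − k + 1 = 6, slack = 3, bound satisfied, not MDS.

Singleton bound: d ≤ n − k + 1.
Here n = 10, k = 5, so n − k + 1 = 6.
Given d = 3, check d ≤ 6: YES.
Slack = (n − k + 1) − d = 3.
The code is NOT MDS (slack = 3 > 0).
Description: the claimed parameters are [10, 5, 3]_11; such a code would be non-MDS.


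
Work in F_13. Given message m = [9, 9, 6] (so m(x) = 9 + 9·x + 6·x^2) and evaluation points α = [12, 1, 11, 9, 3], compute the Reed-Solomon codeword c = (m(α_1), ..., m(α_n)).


c = [6, 11, 2, 4, 12]

Message polynomial: m(x) = 9 + 9·x + 6·x^2 (mod 13).
For each evaluation point α_i, compute m(α_i) mod 13:
  α_1 = 12: Horner steps 6 → 3 → 6, so m(12) = 6.
  α_2 = 1: Horner steps 6 → 2 → 11, so m(1) = 11.
  α_3 = 11: Horner steps 6 → 10 → 2, so m(11) = 2.
  α_4 = 9: Horner steps 6 → 11 → 4, so m(9) = 4.
  α_5 = 3: Horner steps 6 → 1 → 12, so m(3) = 12.
Codeword c = [6, 11, 2, 4, 12] ∈ F_13^5.


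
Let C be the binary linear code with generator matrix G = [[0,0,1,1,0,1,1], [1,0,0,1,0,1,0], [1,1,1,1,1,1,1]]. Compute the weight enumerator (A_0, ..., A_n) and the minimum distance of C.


Weight distribution: A_0 = 1, A_3 = 3, A_4 = 3, A_7 = 1. Minimum distance d = 3.

Enumerate all 2^3 = 8 messages m ∈ F_2^3.
For each, compute codeword c = mG in F_2^7, then tally its weight.
  m = 000 → c = 0000000, weight = 0.
  m = 100 → c = 0011011, weight = 4.
  m = 010 → c = 1001010, weight = 3.
  m = 110 → c = 1010001, weight = 3.
  m = 001 → c = 1111111, weight = 7.
  m = 101 → c = 1100100, weight = 3.
  m = 011 → c = 0110101, weight = 4.
  m = 111 → c = 0101110, weight = 4.
Tally weights:
  weight 0: 1 codewords.
  weight 3: 3 codewords.
  weight 4: 3 codewords.
  weight 7: 1 codewords.
Minimum distance d = smallest w > 0 with A_w > 0 = 3.
Sanity: Σ A_w = 8 = 2^3 = 8 ✓.


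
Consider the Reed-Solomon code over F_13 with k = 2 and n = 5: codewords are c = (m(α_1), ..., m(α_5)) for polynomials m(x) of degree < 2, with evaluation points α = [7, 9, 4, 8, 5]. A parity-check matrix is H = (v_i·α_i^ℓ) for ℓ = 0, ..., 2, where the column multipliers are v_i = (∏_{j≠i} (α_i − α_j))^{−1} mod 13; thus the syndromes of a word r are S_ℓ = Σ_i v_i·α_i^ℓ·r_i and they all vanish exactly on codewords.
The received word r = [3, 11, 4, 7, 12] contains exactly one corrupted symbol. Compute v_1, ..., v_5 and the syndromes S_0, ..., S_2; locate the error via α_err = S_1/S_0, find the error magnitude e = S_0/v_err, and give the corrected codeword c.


S = (2, 10, 11), error at position 5, error magnitude e = 4, c = [3, 11, 4, 7, 8].

Step 1: column multipliers v_i = (∏_{j≠i}(α_i − α_j))^{−1} mod 13.
  i = 1 (α = 7): (7−9)(7−4)(7−8)(7−5) = (−2)·3·(−1)·2 = 12 ≡ 12, so v_1 = 12^{−1} = 12 (mod 13).
  i = 2 (α = 9): (9−7)(9−4)(9−8)(9−5) = 2·5·1·4 = 40 ≡ 1, so v_2 = 1^{−1} = 1 (mod 13).
  i = 3 (α = 4): (4−7)(4−9)(4−8)(4−5) = (−3)·(−5)·(−4)·(−1) = 60 ≡ 8, so v_3 = 8^{−1} = 5 (mod 13).
  i = 4 (α = 8): (8−7)(8−9)(8−4)(8−5) = 1·(−1)·4·3 = −12 ≡ 1, so v_4 = 1^{−1} = 1 (mod 13).
  i = 5 (α = 5): (5−7)(5−9)(5−4)(5−8) = (−2)·(−4)·1·(−3) = −24 ≡ 2, so v_5 = 2^{−1} = 7 (mod 13).
  v = [12, 1, 5, 1, 7].
Step 2: syndromes of r = [3, 11, 4, 7, 12] (all sums mod 13).
  S_0 = Σ v_i r_i = 12·3 + 1·11 + 5·4 + 1·7 + 7·12 = 158 ≡ 2.
  S_1 = Σ v_i α_i r_i = 12·7·3 + 1·9·11 + 5·4·4 + 1·8·7 + 7·5·12 = 907 ≡ 10.
  α_i^2 mod 13 = [10, 3, 3, 12, 12].
  S_2 = Σ v_i α_i^2 r_i = 12·10·3 + 1·3·11 + 5·3·4 + 1·12·7 + 7·12·12 = 1545 ≡ 11.
  S = (2, 10, 11) ≠ 0, so r is not a codeword (an error is present).
Step 3: locate the error. For a single error e at position i, S_ℓ = v_i·e·α_i^ℓ, so α_err = S_1/S_0.
  S_0^{−1} = 2^{−1} = 7 (mod 13), so α_err = 10·7 = 70 ≡ 5 = α_5. Error position i = 5.
  Consistency check: S_2/S_1 = 11·4 = 44 ≡ 5 = α_err ✓ (single-error assumption holds).
Step 4: error magnitude e = S_0/v_5 = S_0·∏_{j≠5}(α_5 − α_j) = 2·2 = 4 ≡ 4 (mod 13).
Step 5: correct position 5: c_5 = r_5 − e = 12 − 4 ≡ 8 (mod 13). Hence c = [3, 11, 4, 7, 8].
  Check: interpolating c through the α_i gives m(x) = 1 + 4·x (degree < 2) with m(α_i) = c_i for every i, so c is indeed a codeword.


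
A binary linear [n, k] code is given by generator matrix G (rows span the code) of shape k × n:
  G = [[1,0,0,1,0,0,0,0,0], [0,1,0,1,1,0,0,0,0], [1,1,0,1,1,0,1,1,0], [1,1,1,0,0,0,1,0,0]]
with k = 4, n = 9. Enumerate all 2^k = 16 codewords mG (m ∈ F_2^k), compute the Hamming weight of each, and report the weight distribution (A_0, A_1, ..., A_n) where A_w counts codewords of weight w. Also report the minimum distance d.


Weight distribution: A_0 = 1, A_2 = 1, A_3 = 6, A_4 = 5, A_5 = 2, A_6 = 1. Minimum distance d = 2.

Enumerate all 2^4 = 16 messages m ∈ F_2^4.
For each, compute codeword c = mG in F_2^9, then tally its weight.
  m = 0000 → c = 000000000, weight = 0.
  m = 1000 → c = 100100000, weight = 2.
  m = 0100 → c = 010110000, weight = 3.
  m = 1100 → c = 110010000, weight = 3.
  m = 0010 → c = 110110110, weight = 6.
  m = 1010 → c = 010010110, weight = 4.
  m = 0110 → c = 100000110, weight = 3.
  m = 1110 → c = 000100110, weight = 3.
  m = 0001 → c = 111000100, weight = 4.
  m = 1001 → c = 011100100, weight = 4.
  m = 0101 → c = 101110100, weight = 5.
  m = 1101 → c = 001010100, weight = 3.
  m = 0011 → c = 001110010, weight = 4.
  m = 1011 → c = 101010010, weight = 4.
  m = 0111 → c = 011000010, weight = 3.
  m = 1111 → c = 111100010, weight = 5.
Tally weights:
  weight 0: 1 codewords.
  weight 2: 1 codewords.
  weight 3: 6 codewords.
  weight 4: 5 codewords.
  weight 5: 2 codewords.
  weight 6: 1 codewords.
Minimum distance d = smallest w > 0 with A_w > 0 = 2.
Sanity: Σ A_w = 16 = 2^4 = 16 ✓.


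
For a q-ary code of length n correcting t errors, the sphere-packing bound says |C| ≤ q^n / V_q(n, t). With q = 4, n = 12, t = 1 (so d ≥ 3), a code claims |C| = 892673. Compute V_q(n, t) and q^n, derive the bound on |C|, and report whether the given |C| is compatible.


V_q(n, t) = 37, q^n = 16777216, Hamming bound = 453438, |C| = 892673 > bound (violated).

Step 1: Compute V_q(n, t) = Σ_{j=0}^1 C(n, j) (q−1)^j.
  j = 0: C(12,0)·(3)^0 = 1·1 = 1.
  j = 1: C(12,1)·(3)^1 = 12·3 = 36.
  V_q(n, t) = 1 + 36 = 37.
Step 2: q^n = 4^12 = 16777216.
Step 3: Hamming bound ⌊q^n / V_q(n,t)⌋ = ⌊16777216/37⌋ = 453438.
Step 4: Compare |C| = 892673 to 453438: violated.
The claimed |C| lies above the Hamming bound, so no 4-ary code of length 12 with d ≥ 3 can have 892673 codewords.


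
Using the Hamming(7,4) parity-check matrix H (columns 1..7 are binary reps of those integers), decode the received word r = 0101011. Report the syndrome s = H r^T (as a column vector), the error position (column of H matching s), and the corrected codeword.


s = (1, 1, 1)^T, error position = 7, corrected codeword c = 0101010

Compute s = H r^T mod 2 one row at a time:
  s_1 = 1 + 0 + 1 + 1 = 3 ≡ 1 (mod 2).
  s_2 = 1 + 0 + 1 + 1 = 3 ≡ 1 (mod 2).
  s_3 = 0 + 0 + 0 + 1 = 1 ≡ 1 (mod 2).
s = (1, 1, 1)^T — this equals column 7 of H (binary 111), so error is at position 7.
Correct: flip bit 7 of r = 0101011 to get c = 0101010.


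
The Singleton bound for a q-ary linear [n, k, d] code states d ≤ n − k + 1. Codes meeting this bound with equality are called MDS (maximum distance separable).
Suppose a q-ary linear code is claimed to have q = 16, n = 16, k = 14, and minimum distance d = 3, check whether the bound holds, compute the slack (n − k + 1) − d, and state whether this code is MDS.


Singleton RHS = n − k + 1 = 3, slack = 0, bound satisfied, MDS.

Singleton bound: d ≤ n − k + 1.
Here n = 16, k = 14, so n − k + 1 = 3.
Given d = 3, check d ≤ 3: YES.
Slack = (n − k + 1) − d = 0.
The code is MDS (slack = 0).
Description: the claimed parameters are [16, 14, 3]_16; such a code would be MDS (meets Singleton bound).


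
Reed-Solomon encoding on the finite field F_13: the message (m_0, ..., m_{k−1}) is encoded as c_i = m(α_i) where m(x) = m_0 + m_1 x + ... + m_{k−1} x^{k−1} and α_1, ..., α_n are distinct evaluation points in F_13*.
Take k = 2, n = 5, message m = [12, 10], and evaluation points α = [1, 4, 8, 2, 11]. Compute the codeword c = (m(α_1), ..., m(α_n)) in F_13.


c = [9, 0, 1, 6, 5]

Message polynomial: m(x) = 12 + 10·x (mod 13).
For each evaluation point α_i, compute m(α_i) mod 13:
  α_1 = 1: Horner steps 10 → 9, so m(1) = 9.
  α_2 = 4: Horner steps 10 → 0, so m(4) = 0.
  α_3 = 8: Horner steps 10 → 1, so m(8) = 1.
  α_4 = 2: Horner steps 10 → 6, so m(2) = 6.
  α_5 = 11: Horner steps 10 → 5, so m(11) = 5.
Codeword c = [9, 0, 1, 6, 5] ∈ F_13^5.


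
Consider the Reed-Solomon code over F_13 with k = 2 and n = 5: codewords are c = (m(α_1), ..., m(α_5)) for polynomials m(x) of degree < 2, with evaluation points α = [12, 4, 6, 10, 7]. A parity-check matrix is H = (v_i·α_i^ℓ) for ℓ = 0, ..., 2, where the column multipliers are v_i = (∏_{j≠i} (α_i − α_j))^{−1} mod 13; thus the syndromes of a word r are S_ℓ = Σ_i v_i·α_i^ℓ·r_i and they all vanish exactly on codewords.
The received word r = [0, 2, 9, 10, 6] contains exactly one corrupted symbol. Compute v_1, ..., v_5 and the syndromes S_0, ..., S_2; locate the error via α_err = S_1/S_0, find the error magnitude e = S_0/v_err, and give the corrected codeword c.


S = (4, 9, 4), error at position 1, error magnitude e = 9, c = [4, 2, 9, 10, 6].

Step 1: column multipliers v_i = (∏_{j≠i}(α_i − α_j))^{−1} mod 13.
  i = 1 (α = 12): (12−4)(12−6)(12−10)(12−7) = 8·6·2·5 = 480 ≡ 12, so v_1 = 12^{−1} = 12 (mod 13).
  i = 2 (α = 4): (4−12)(4−6)(4−10)(4−7) = (−8)·(−2)·(−6)·(−3) = 288 ≡ 2, so v_2 = 2^{−1} = 7 (mod 13).
  i = 3 (α = 6): (6−12)(6−4)(6−10)(6−7) = (−6)·2·(−4)·(−1) = −48 ≡ 4, so v_3 = 4^{−1} = 10 (mod 13).
  i = 4 (α = 10): (10−12)(10−4)(10−6)(10−7) = (−2)·6·4·3 = −144 ≡ 12, so v_4 = 12^{−1} = 12 (mod 13).
  i = 5 (α = 7): (7−12)(7−4)(7−6)(7−10) = (−5)·3·1·(−3) = 45 ≡ 6, so v_5 = 6^{−1} = 11 (mod 13).
  v = [12, 7, 10, 12, 11].
Step 2: syndromes of r = [0, 2, 9, 10, 6] (all sums mod 13).
  S_0 = Σ v_i r_i = 12·0 + 7·2 + 10·9 + 12·10 + 11·6 = 290 ≡ 4.
  S_1 = Σ v_i α_i r_i = 12·12·0 + 7·4·2 + 10·6·9 + 12·10·10 + 11·7·6 = 2258 ≡ 9.
  α_i^2 mod 13 = [1, 3, 10, 9, 10].
  S_2 = Σ v_i α_i^2 r_i = 12·1·0 + 7·3·2 + 10·10·9 + 12·9·10 + 11·10·6 = 2682 ≡ 4.
  S = (4, 9, 4) ≠ 0, so r is not a codeword (an error is present).
Step 3: locate the error. For a single error e at position i, S_ℓ = v_i·e·α_i^ℓ, so α_err = S_1/S_0.
  S_0^{−1} = 4^{−1} = 10 (mod 13), so α_err = 9·10 = 90 ≡ 12 = α_1. Error position i = 1.
  Consistency check: S_2/S_1 = 4·3 = 12 ≡ 12 = α_err ✓ (single-error assumption holds).
Step 4: error magnitude e = S_0/v_1 = S_0·∏_{j≠1}(α_1 − α_j) = 4·12 = 48 ≡ 9 (mod 13).
Step 5: correct position 1: c_1 = r_1 − e = 0 − 9 ≡ 4 (mod 13). Hence c = [4, 2, 9, 10, 6].
  Check: interpolating c through the α_i gives m(x) = 1 + 10·x (degree < 2) with m(α_i) = c_i for every i, so c is indeed a codeword.


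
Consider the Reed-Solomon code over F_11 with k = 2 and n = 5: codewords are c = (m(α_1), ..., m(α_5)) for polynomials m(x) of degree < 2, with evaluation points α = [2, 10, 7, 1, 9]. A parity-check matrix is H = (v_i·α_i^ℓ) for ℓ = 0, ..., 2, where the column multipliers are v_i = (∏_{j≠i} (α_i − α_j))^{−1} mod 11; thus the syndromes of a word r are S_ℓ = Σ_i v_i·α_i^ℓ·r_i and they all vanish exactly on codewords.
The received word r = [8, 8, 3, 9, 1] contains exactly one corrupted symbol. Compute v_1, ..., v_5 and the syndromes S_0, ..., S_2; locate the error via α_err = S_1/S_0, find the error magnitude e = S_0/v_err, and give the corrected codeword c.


S = (9, 2, 9), error at position 2, error magnitude e = 8, c = [8, 0, 3, 9, 1].

Step 1: column multipliers v_i = (∏_{j≠i}(α_i − α_j))^{−1} mod 11.
  i = 1 (α = 2): (2−10)(2−7)(2−1)(2−9) = (−8)·(−5)·1·(−7) = −280 ≡ 6, so v_1 = 6^{−1} = 2 (mod 11).
  i = 2 (α = 10): (10−2)(10−7)(10−1)(10−9) = 8·3·9·1 = 216 ≡ 7, so v_2 = 7^{−1} = 8 (mod 11).
  i = 3 (α = 7): (7−2)(7−10)(7−1)(7−9) = 5·(−3)·6·(−2) = 180 ≡ 4, so v_3 = 4^{−1} = 3 (mod 11).
  i = 4 (α = 1): (1−2)(1−10)(1−7)(1−9) = (−1)·(−9)·(−6)·(−8) = 432 ≡ 3, so v_4 = 3^{−1} = 4 (mod 11).
  i = 5 (α = 9): (9−2)(9−10)(9−7)(9−1) = 7·(−1)·2·8 = −112 ≡ 9, so v_5 = 9^{−1} = 5 (mod 11).
  v = [2, 8, 3, 4, 5].
Step 2: syndromes of r = [8, 8, 3, 9, 1] (all sums mod 11).
  S_0 = Σ v_i r_i = 2·8 + 8·8 + 3·3 + 4·9 + 5·1 = 130 ≡ 9.
  S_1 = Σ v_i α_i r_i = 2·2·8 + 8·10·8 + 3·7·3 + 4·1·9 + 5·9·1 = 816 ≡ 2.
  α_i^2 mod 11 = [4, 1, 5, 1, 4].
  S_2 = Σ v_i α_i^2 r_i = 2·4·8 + 8·1·8 + 3·5·3 + 4·1·9 + 5·4·1 = 229 ≡ 9.
  S = (9, 2, 9) ≠ 0, so r is not a codeword (an error is present).
Step 3: locate the error. For a single error e at position i, S_ℓ = v_i·e·α_i^ℓ, so α_err = S_1/S_0.
  S_0^{−1} = 9^{−1} = 5 (mod 11), so α_err = 2·5 = 10 ≡ 10 = α_2. Error position i = 2.
  Consistency check: S_2/S_1 = 9·6 = 54 ≡ 10 = α_err ✓ (single-error assumption holds).
Step 4: error magnitude e = S_0/v_2 = S_0·∏_{j≠2}(α_2 − α_j) = 9·7 = 63 ≡ 8 (mod 11).
Step 5: correct position 2: c_2 = r_2 − e = 8 − 8 ≡ 0 (mod 11). Hence c = [8, 0, 3, 9, 1].
  Check: interpolating c through the α_i gives m(x) = 10 + 10·x (degree < 2) with m(α_i) = c_i for every i, so c is indeed a codeword.
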